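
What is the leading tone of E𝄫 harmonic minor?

Db

The Ebb harmonic minor scale runs Ebb Fb Gbb Abb Bbb Cbb Db.
Degree 7 is Db.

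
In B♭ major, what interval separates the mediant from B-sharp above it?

The mediant of Bb major is D.
D up to B#: letters D→B make it a sixth; 10 semitones makes it augmented.

augmented sixth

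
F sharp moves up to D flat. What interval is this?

Counting letters F–G–A–B–C–D gives a sixth.
F#→Db = 7 semitones, 2 narrower than the major sixth (9), so diminished.

diminished sixth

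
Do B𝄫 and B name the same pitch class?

No

Two spellings are enharmonically equivalent only if they share a pitch class.
Here Bbb → 9, B → 11; 9 ≠ 11, so they are not.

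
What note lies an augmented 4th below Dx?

A#

D down a perfect fourth is A, so the target letter is A.
From D##, an augmented fourth is 6 semitones down: A#.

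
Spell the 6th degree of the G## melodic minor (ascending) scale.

E##

Degree 6 takes the letter 5 steps above G, which is E.
In melodic minor (ascending), degree 6 sits 9 semitones above the tonic. G## + 9 semitones is pitch class 6, spelled on E as E##.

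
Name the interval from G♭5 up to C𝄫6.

Counting letters G–A–B–C gives a fourth.
Gb→Cbb = 4 semitones, 1 narrower than the perfect fourth (5), so diminished.

diminished fourth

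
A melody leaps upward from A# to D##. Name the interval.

augmented fourth

The letter names run A→D, a span of 3 letter steps, so the interval is some kind of fourth.
A# to D## is 6 semitones. A perfect fourth is 5, so 6 makes it augmented.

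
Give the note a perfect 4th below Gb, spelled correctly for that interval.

A fourth below G lands on the letter D.
A perfect fourth spans 5 semitones, so Gb moves to pitch class 1. On the letter D that is Db.

Db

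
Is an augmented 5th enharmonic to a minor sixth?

An augmented fifth spans 8 semitones; a minor sixth spans 8.
They are enharmonically equivalent.

Yes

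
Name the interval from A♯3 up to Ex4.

augmented fifth

Counting letters A–B–C–D–E gives a fifth.
A#→E## = 8 semitones, 1 wider than the perfect fifth (7), so augmented.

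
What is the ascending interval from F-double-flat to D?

Counting letters F–G–A–B–C–D gives a sixth.
Fbb→D = 11 semitones, 2 wider than the major sixth (9), so doubly augmented.

doubly augmented sixth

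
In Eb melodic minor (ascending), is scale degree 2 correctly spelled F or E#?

F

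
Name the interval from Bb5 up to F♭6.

diminished fifth

The letter names run B→F, a span of 4 letter steps, so the interval is some kind of fifth.
Bb to Fb is 6 semitones. A perfect fifth is 7, so 6 makes it diminished.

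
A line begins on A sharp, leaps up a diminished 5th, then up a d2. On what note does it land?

Fb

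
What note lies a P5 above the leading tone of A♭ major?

D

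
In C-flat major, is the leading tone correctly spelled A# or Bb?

Each scale degree takes a distinct letter name. Degree 7 of a scale on C must use the letter B.
Bb and A# are enharmonically the same pitch, but only Bb uses the letter B, so it is the correct spelling here.

Bb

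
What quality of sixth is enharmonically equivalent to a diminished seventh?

major

A diminished seventh spans 9 semitones.
A sixth spanning 9 semitones is major (the major sixth is 9).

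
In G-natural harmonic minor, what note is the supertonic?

The G harmonic minor scale runs G A Bb C D Eb F#.
Degree 2 is A.

A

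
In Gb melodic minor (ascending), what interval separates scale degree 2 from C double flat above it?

Scale degree 2 of Gb melodic minor (ascending) is Ab.
Ab up to Cbb: letters A→C make it a third; 2 semitones makes it diminished.

diminished third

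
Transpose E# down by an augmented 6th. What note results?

A sixth below E lands on the letter G.
An augmented sixth spans 10 semitones, so E# moves to pitch class 7. On the letter G that is G.

G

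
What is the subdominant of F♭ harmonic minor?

Degree 4 takes the letter 3 steps above F, which is B.
In harmonic minor, degree 4 sits 5 semitones above the tonic. Fb + 5 semitones is pitch class 9, spelled on B as Bbb.

Bbb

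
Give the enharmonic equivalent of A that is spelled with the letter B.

Bbb

A is pitch class 9. The letter B alone is pitch class 11.
To reach pitch class 9 from B requires an offset of -2 semitones, i.e. double flat: Bbb.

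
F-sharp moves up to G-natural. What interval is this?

minor second

The letter names run F→G, a span of 1 letter step, so the interval is some kind of second.
F# to G is 1 semitone. A major second is 2, so 1 makes it minor.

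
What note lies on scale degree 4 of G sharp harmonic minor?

The G# harmonic minor scale runs G# A# B C# D# E F##.
Degree 4 is C#.

C#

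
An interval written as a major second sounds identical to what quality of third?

diminished

A major second spans 2 semitones.
A third spanning 2 semitones is diminished (the major third is 4).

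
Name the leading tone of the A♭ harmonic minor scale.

The Ab harmonic minor scale runs Ab Bb Cb Db Eb Fb G.
Degree 7 is G.

G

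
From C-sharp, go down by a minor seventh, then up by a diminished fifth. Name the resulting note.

A minor seventh down from C# is D# (letter D, 10 semitones down).
A diminished fifth up from D# is A (letter A, 6 semitones up).

A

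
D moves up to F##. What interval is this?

augmented third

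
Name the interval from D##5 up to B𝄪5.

Counting letters D–E–F–G–A–B gives a sixth.
D##→B## = 9 semitones, exactly the major sixth.

major sixth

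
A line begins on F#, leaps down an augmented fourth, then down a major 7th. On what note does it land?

An augmented fourth down from F# is C (letter C, 6 semitones down).
A major seventh down from C is Db (letter D, 11 semitones down).

Db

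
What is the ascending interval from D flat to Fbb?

Counting letters D–E–F gives a third.
Db→Fbb = 2 semitones, 2 narrower than the major third (4), so diminished.

diminished third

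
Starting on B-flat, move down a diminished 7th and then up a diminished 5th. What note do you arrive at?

G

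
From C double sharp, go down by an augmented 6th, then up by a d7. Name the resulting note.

An augmented sixth down from C## is E (letter E, 10 semitones down).
A diminished seventh up from E is Db (letter D, 9 semitones up).

Db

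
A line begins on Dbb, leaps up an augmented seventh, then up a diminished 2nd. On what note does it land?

An augmented seventh up from Dbb is C (letter C, 12 semitones up).
A diminished second up from C is Dbb (letter D, 0 semitones up).

Dbb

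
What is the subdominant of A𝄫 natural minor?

Dbb

Degree 4 takes the letter 3 steps above A, which is D.
In natural minor, degree 4 sits 5 semitones above the tonic. Abb + 5 semitones is pitch class 0, spelled on D as Dbb.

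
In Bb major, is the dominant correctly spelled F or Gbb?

F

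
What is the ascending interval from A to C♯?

major third

The letter names run A→C, a span of 2 letter steps, so the interval is some kind of third.
A to C# is 4 semitones. A major third is 4, so 4 makes it major.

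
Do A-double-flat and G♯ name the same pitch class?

No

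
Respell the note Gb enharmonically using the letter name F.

Plain F sits 1 semitone below Gb, so on the letter F the same pitch needs a sharp: F#.

F#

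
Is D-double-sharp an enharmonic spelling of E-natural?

D## is pitch class 4; E is pitch class 4.
All spellings map to pitch class 4, so they are enharmonically equivalent.

Yes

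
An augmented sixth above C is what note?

A#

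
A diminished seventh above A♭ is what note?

Gbb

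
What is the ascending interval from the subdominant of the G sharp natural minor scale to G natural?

diminished fifth

The subdominant of G# natural minor is C#.
C# up to G: letters C→G make it a fifth; 6 semitones makes it diminished.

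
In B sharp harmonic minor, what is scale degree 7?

A##

The B# harmonic minor scale runs B# C## D# E# F## G# A##.
Degree 7 is A##.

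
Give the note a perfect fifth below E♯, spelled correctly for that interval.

A fifth below E lands on the letter A.
A perfect fifth spans 7 semitones, so E# moves to pitch class 10. On the letter A that is A#.

A#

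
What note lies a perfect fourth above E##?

A##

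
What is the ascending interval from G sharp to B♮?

Counting letters G–A–B gives a third.
G#→B = 3 semitones, 1 narrower than the major third (4), so minor.

minor third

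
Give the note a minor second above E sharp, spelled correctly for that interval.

F#

E up a major second is F#, so the target letter is F.
From E#, a minor second is 1 semitone up: F#.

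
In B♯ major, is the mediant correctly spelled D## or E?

Each scale degree takes a distinct letter name. Degree 3 of a scale on B must use the letter D.
D## and E are enharmonically the same pitch, but only D## uses the letter D, so it is the correct spelling here.

D##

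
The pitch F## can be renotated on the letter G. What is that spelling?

Plain G sits at the same pitch as F##, so on the letter G the same pitch needs a natural: G.

G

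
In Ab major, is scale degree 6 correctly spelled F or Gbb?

Each scale degree takes a distinct letter name. Degree 6 of a scale on A must use the letter F.
F and Gbb are enharmonically the same pitch, but only F uses the letter F, so it is the correct spelling here.

F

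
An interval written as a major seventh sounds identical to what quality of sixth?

A major seventh spans 11 semitones.
A sixth spanning 11 semitones is doubly augmented (the major sixth is 9).

doubly augmented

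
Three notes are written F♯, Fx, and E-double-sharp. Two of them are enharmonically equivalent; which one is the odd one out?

F##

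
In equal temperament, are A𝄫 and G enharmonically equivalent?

Abb = pitch class 7 and G = pitch class 7 — the same pitch class, so they are enharmonic equivalents.

Yes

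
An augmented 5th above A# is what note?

A fifth above A lands on the letter E.
An augmented fifth spans 8 semitones, so A# moves to pitch class 6. On the letter E that is E##.

E##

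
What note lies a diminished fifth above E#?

B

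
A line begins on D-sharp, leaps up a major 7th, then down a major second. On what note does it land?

A major seventh up from D# is C## (letter C, 11 semitones up).
A major second down from C## is B# (letter B, 2 semitones down).

B#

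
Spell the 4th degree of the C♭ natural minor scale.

Fb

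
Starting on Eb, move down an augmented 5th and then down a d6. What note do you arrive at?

C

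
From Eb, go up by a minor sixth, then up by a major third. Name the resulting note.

A minor sixth up from Eb is Cb (letter C, 8 semitones up).
A major third up from Cb is Eb (letter E, 4 semitones up).

Eb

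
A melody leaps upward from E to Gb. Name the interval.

diminished third

The letter names run E→G, a span of 2 letter steps, so the interval is some kind of third.
E to Gb is 2 semitones. A major third is 4, so 2 makes it diminished.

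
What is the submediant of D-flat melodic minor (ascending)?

Bb

Degree 6 takes the letter 5 steps above D, which is B.
In melodic minor (ascending), degree 6 sits 9 semitones above the tonic. Db + 9 semitones is pitch class 10, spelled on B as Bb.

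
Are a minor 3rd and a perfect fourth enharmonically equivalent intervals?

A minor third spans 3 semitones; a perfect fourth spans 5.
The spans differ, so they are not enharmonic equivalents.

No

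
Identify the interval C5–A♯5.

The letter names run C→A, a span of 5 letter steps, so the interval is some kind of sixth.
C to A# is 10 semitones. A major sixth is 9, so 10 makes it augmented.

augmented sixth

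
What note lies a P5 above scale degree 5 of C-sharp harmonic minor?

Scale degree 5 of C# harmonic minor is G#.
A perfect fifth (7 semitones) above G# lands on the letter D, giving D#.

D#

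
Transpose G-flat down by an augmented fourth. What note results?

Dbb

A fourth below G lands on the letter D.
An augmented fourth spans 6 semitones, so Gb moves to pitch class 0. On the letter D that is Dbb.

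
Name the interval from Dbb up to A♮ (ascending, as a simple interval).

Counting letters D–E–F–G–A gives a fifth.
Dbb→A = 9 semitones, 2 wider than the perfect fifth (7), so doubly augmented.

doubly augmented fifth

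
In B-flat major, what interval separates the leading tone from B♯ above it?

augmented second

The leading tone of Bb major is A.
A up to B#: letters A→B make it a second; 3 semitones makes it augmented.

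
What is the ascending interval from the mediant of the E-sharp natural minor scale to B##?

augmented third

The mediant of E# natural minor is G#.
G# up to B##: letters G→B make it a third; 5 semitones makes it augmented.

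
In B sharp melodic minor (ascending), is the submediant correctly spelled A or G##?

Each scale degree takes a distinct letter name. Degree 6 of a scale on B must use the letter G.
G## and A are enharmonically the same pitch, but only G## uses the letter G, so it is the correct spelling here.

G##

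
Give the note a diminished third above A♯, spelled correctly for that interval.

C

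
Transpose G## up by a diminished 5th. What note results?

A fifth above G lands on the letter D.
A diminished fifth spans 6 semitones, so G## moves to pitch class 3. On the letter D that is D#.

D#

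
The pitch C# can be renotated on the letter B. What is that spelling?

C# is pitch class 1. The letter B alone is pitch class 11.
To reach pitch class 1 from B requires an offset of +2 semitones, i.e. double sharp: B##.

B##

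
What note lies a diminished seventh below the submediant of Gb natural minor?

The submediant of Gb natural minor is Ebb.
A diminished seventh (9 semitones) below Ebb lands on the letter F, giving F.

F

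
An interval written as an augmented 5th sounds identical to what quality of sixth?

minor

An augmented fifth spans 8 semitones.
A sixth spanning 8 semitones is minor (the major sixth is 9).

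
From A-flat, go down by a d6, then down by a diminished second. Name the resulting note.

A diminished sixth down from Ab is C# (letter C, 7 semitones down).
A diminished second down from C# is B## (letter B, 0 semitones down).

B##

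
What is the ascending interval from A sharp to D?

diminished fourth

The letter names run A→D, a span of 3 letter steps, so the interval is some kind of fourth.
A# to D is 4 semitones. A perfect fourth is 5, so 4 makes it diminished.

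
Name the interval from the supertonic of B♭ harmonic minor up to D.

The supertonic of Bb harmonic minor is C.
C up to D: letters C→D make it a second; 2 semitones makes it major.

major second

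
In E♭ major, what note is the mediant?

Degree 3 takes the letter 2 steps above E, which is G.
In major, degree 3 sits 4 semitones above the tonic. Eb + 4 semitones is pitch class 7, spelled on G as G.

G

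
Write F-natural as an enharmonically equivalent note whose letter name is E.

E#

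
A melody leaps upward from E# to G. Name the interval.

diminished third

The letter names run E→G, a span of 2 letter steps, so the interval is some kind of third.
E# to G is 2 semitones. A major third is 4, so 2 makes it diminished.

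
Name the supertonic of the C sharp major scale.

D#

Degree 2 takes the letter 1 step above C, which is D.
In major, degree 2 sits 2 semitones above the tonic. C# + 2 semitones is pitch class 3, spelled on D as D#.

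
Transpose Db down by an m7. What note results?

Eb

A seventh below D lands on the letter E.
A minor seventh spans 10 semitones, so Db moves to pitch class 3. On the letter E that is Eb.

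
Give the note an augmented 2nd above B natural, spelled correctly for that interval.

C##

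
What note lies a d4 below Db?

A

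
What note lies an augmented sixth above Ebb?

C

A sixth above E lands on the letter C.
An augmented sixth spans 10 semitones, so Ebb moves to pitch class 0. On the letter C that is C.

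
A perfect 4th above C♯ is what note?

F#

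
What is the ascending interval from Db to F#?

The letter names run D→F, a span of 2 letter steps, so the interval is some kind of third.
Db to F# is 5 semitones. A major third is 4, so 5 makes it augmented.

augmented third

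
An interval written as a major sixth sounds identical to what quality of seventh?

A major sixth spans 9 semitones.
A seventh spanning 9 semitones is diminished (the major seventh is 11).

diminished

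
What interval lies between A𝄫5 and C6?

The letter names run A→C, a span of 2 letter steps, so the interval is some kind of third.
Abb to C is 5 semitones. A major third is 4, so 5 makes it augmented.

augmented third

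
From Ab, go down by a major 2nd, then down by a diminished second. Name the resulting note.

A major second down from Ab is Gb (letter G, 2 semitones down).
A diminished second down from Gb is F# (letter F, 0 semitones down).

F#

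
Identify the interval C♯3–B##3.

Counting letters C–D–E–F–G–A–B gives a seventh.
C#→B## = 12 semitones, 1 wider than the major seventh (11), so augmented.

augmented seventh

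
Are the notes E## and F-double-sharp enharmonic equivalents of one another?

No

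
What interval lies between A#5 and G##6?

Counting letters A–B–C–D–E–F–G gives a seventh.
A#→G## = 11 semitones, exactly the major seventh.

major seventh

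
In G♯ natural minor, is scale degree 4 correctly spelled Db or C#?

C#

Each scale degree takes a distinct letter name. Degree 4 of a scale on G must use the letter C.
C# and Db are enharmonically the same pitch, but only C# uses the letter C, so it is the correct spelling here.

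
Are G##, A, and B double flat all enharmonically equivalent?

G## = pitch class 9 and A = pitch class 9 and Bbb = pitch class 9 — the same pitch class, so they are enharmonic equivalents.

Yes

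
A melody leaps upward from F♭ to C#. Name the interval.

Counting letters F–G–A–B–C gives a fifth.
Fb→C# = 9 semitones, 2 wider than the perfect fifth (7), so doubly augmented.

doubly augmented fifth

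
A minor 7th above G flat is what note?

G up a major seventh is F#, so the target letter is F.
From Gb, a minor seventh is 10 semitones up: Fb.

Fb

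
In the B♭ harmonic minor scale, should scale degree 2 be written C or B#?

Each scale degree takes a distinct letter name. Degree 2 of a scale on B must use the letter C.
C and B# are enharmonically the same pitch, but only C uses the letter C, so it is the correct spelling here.

C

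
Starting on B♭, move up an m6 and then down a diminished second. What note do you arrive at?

F#

A minor sixth up from Bb is Gb (letter G, 8 semitones up).
A diminished second down from Gb is F# (letter F, 0 semitones down).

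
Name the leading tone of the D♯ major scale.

The D# major scale runs D# E# F## G# A# B# C##.
Degree 7 is C##.

C##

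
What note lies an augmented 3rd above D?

F##

A third above D lands on the letter F.
An augmented third spans 5 semitones, so D moves to pitch class 7. On the letter F that is F##.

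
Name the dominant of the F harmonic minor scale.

C

Degree 5 takes the letter 4 steps above F, which is C.
In harmonic minor, degree 5 sits 7 semitones above the tonic. F + 7 semitones is pitch class 0, spelled on C as C.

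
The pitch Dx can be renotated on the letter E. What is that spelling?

E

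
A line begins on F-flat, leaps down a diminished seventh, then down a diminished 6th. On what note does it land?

A diminished seventh down from Fb is G (letter G, 9 semitones down).
A diminished sixth down from G is B# (letter B, 7 semitones down).

B#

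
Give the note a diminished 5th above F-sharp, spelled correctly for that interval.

A fifth above F lands on the letter C.
A diminished fifth spans 6 semitones, so F# moves to pitch class 0. On the letter C that is C.

C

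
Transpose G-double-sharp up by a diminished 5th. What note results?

D#

G up a perfect fifth is D, so the target letter is D.
From G##, a diminished fifth is 6 semitones up: D#.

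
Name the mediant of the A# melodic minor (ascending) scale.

C#

Degree 3 takes the letter 2 steps above A, which is C.
In melodic minor (ascending), degree 3 sits 3 semitones above the tonic. A# + 3 semitones is pitch class 1, spelled on C as C#.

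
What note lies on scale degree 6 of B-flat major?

Degree 6 takes the letter 5 steps above B, which is G.
In major, degree 6 sits 9 semitones above the tonic. Bb + 9 semitones is pitch class 7, spelled on G as G.

G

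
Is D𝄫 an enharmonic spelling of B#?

Yes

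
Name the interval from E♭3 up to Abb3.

Counting letters E–F–G–A gives a fourth.
Eb→Abb = 4 semitones, 1 narrower than the perfect fourth (5), so diminished.

diminished fourth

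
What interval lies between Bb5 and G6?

The letter names run B→G, a span of 5 letter steps, so the interval is some kind of sixth.
Bb to G is 9 semitones. A major sixth is 9, so 9 makes it major.

major sixth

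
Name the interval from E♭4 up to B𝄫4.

The letter names run E→B, a span of 4 letter steps, so the interval is some kind of fifth.
Eb to Bbb is 6 semitones. A perfect fifth is 7, so 6 makes it diminished.

diminished fifth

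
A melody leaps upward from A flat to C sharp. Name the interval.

augmented third

Counting letters A–B–C gives a third.
Ab→C# = 5 semitones, 1 wider than the major third (4), so augmented.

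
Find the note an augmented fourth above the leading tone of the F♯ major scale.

A##

The leading tone of F# major is E#.
An augmented fourth (6 semitones) above E# lands on the letter A, giving A##.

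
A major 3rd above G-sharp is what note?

B#

G up a major third is B, so the target letter is B.
From G#, a major third is 4 semitones up: B#.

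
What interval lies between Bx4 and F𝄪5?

Counting letters B–C–D–E–F gives a fifth.
B##→F## = 6 semitones, 1 narrower than the perfect fifth (7), so diminished.

diminished fifth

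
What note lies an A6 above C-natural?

A#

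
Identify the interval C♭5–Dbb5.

minor second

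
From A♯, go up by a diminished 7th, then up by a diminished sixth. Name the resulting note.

Ebb

A diminished seventh up from A# is G (letter G, 9 semitones up).
A diminished sixth up from G is Ebb (letter E, 7 semitones up).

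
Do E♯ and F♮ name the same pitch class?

Yes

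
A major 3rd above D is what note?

D up a major third is F#, so the target letter is F.
From D, a major third is 4 semitones up: F#.

F#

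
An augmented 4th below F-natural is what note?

F down a perfect fourth is C, so the target letter is C.
From F, an augmented fourth is 6 semitones down: Cb.

Cb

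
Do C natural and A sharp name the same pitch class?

No

C is pitch class 0; A# is pitch class 10.
The pitch classes differ (0 vs. 10), so they are not enharmonic equivalents.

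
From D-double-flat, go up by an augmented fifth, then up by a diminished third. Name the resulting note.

An augmented fifth up from Dbb is Ab (letter A, 8 semitones up).
A diminished third up from Ab is Cbb (letter C, 2 semitones up).

Cbb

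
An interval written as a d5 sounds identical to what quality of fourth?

A diminished fifth spans 6 semitones.
A fourth spanning 6 semitones is augmented (the perfect fourth is 5).

augmented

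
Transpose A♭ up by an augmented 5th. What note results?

E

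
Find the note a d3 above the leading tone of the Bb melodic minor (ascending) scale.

Cb

The leading tone of Bb melodic minor (ascending) is A.
A diminished third (2 semitones) above A lands on the letter C, giving Cb.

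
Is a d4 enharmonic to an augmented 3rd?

No

A diminished fourth spans 4 semitones; an augmented third spans 5.
The spans differ, so they are not enharmonic equivalents.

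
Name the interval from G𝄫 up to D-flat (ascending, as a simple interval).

augmented fifth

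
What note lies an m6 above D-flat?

Bbb

A sixth above D lands on the letter B.
A minor sixth spans 8 semitones, so Db moves to pitch class 9. On the letter B that is Bbb.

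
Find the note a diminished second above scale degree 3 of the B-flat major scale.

Ebb

Scale degree 3 of Bb major is D.
A diminished second (0 semitones) above D lands on the letter E, giving Ebb.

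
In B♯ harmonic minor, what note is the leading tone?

The B# harmonic minor scale runs B# C## D# E# F## G# A##.
Degree 7 is A##.

A##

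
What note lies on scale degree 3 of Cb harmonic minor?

The Cb harmonic minor scale runs Cb Db Ebb Fb Gb Abb Bb.
Degree 3 is Ebb.

Ebb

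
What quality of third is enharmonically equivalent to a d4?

A diminished fourth spans 4 semitones.
A third spanning 4 semitones is major (the major third is 4).

major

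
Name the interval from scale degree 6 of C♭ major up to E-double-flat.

diminished fifth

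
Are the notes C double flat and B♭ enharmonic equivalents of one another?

Cbb is pitch class 10; Bb is pitch class 10.
All spellings map to pitch class 10, so they are enharmonically equivalent.

Yes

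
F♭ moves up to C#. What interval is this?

doubly augmented fifth

The letter names run F→C, a span of 4 letter steps, so the interval is some kind of fifth.
Fb to C# is 9 semitones. A perfect fifth is 7, so 9 makes it doubly augmented.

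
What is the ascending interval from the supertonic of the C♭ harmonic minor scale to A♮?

The supertonic of Cb harmonic minor is Db.
Db up to A: letters D→A make it a fifth; 8 semitones makes it augmented.

augmented fifth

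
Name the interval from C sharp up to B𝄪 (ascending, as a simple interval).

augmented seventh

The letter names run C→B, a span of 6 letter steps, so the interval is some kind of seventh.
C# to B## is 12 semitones. A major seventh is 11, so 12 makes it augmented.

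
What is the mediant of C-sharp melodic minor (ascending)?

The C# melodic minor (ascending) scale runs C# D# E F# G# A# B#.
Degree 3 is E.

E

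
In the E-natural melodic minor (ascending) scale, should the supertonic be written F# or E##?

Each scale degree takes a distinct letter name. Degree 2 of a scale on E must use the letter F.
F# and E## are enharmonically the same pitch, but only F# uses the letter F, so it is the correct spelling here.

F#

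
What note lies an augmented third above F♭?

F up a major third is A, so the target letter is A.
From Fb, an augmented third is 5 semitones up: A.

A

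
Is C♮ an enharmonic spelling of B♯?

C is pitch class 0; B# is pitch class 0.
All spellings map to pitch class 0, so they are enharmonically equivalent.

Yes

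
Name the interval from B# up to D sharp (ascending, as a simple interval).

Counting letters B–C–D gives a third.
B#→D# = 3 semitones, 1 narrower than the major third (4), so minor.

minor third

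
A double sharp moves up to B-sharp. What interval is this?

minor second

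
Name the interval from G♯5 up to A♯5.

major second

The letter names run G→A, a span of 1 letter step, so the interval is some kind of second.
G# to A# is 2 semitones. A major second is 2, so 2 makes it major.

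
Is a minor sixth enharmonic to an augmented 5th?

A minor sixth spans 8 semitones; an augmented fifth spans 8.
They are enharmonically equivalent.

Yes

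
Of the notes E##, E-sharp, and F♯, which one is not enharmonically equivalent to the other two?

In 12-tone equal temperament, enharmonic equivalents share a pitch class. E## is pitch class 6; E# is pitch class 5; F# is pitch class 6.
E## and F# share pitch class 6, while E# is pitch class 5.

E#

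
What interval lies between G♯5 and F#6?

Counting letters G–A–B–C–D–E–F gives a seventh.
G#→F# = 10 semitones, 1 narrower than the major seventh (11), so minor.

minor seventh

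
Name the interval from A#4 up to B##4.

augmented second

Counting letters A–B gives a second.
A#→B## = 3 semitones, 1 wider than the major second (2), so augmented.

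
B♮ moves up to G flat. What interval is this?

The letter names run B→G, a span of 5 letter steps, so the interval is some kind of sixth.
B to Gb is 7 semitones. A major sixth is 9, so 7 makes it diminished.

diminished sixth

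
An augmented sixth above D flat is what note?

A sixth above D lands on the letter B.
An augmented sixth spans 10 semitones, so Db moves to pitch class 11. On the letter B that is B.

B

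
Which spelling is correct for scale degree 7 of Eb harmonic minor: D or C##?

Each scale degree takes a distinct letter name. Degree 7 of a scale on E must use the letter D.
D and C## are enharmonically the same pitch, but only D uses the letter D, so it is the correct spelling here.

D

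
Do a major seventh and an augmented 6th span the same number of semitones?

A major seventh spans 11 semitones; an augmented sixth spans 10.
The spans differ, so they are not enharmonic equivalents.

No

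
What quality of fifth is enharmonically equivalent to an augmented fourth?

diminished

An augmented fourth spans 6 semitones.
A fifth spanning 6 semitones is diminished (the perfect fifth is 7).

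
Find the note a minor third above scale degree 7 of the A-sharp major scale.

Scale degree 7 of A# major is G##.
A minor third (3 semitones) above G## lands on the letter B, giving B#.

B#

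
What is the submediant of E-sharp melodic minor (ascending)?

C##

Degree 6 takes the letter 5 steps above E, which is C.
In melodic minor (ascending), degree 6 sits 9 semitones above the tonic. E# + 9 semitones is pitch class 2, spelled on C as C##.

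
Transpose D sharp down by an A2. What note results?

C

A second below D lands on the letter C.
An augmented second spans 3 semitones, so D# moves to pitch class 0. On the letter C that is C.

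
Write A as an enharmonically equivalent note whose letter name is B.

Bbb

Plain B sits 2 semitones above A, so on the letter B the same pitch needs a double flat: Bbb.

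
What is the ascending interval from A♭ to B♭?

major second

Counting letters A–B gives a second.
Ab→Bb = 2 semitones, exactly the major second.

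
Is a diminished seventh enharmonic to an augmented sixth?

No

A diminished seventh spans 9 semitones; an augmented sixth spans 10.
The spans differ, so they are not enharmonic equivalents.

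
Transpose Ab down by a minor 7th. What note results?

Bb

A down a major seventh is Bb, so the target letter is B.
From Ab, a minor seventh is 10 semitones down: Bb.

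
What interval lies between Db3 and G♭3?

perfect fourth

Counting letters D–E–F–G gives a fourth.
Db→Gb = 5 semitones, exactly the perfect fourth.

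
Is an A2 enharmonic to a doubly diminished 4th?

Yes

An augmented second spans 3 semitones; a doubly diminished fourth spans 3.
They are enharmonically equivalent.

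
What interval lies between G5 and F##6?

augmented seventh

Counting letters G–A–B–C–D–E–F gives a seventh.
G→F## = 12 semitones, 1 wider than the major seventh (11), so augmented.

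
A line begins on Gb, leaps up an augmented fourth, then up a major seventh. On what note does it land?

An augmented fourth up from Gb is C (letter C, 6 semitones up).
A major seventh up from C is B (letter B, 11 semitones up).

B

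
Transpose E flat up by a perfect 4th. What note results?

Ab

A fourth above E lands on the letter A.
A perfect fourth spans 5 semitones, so Eb moves to pitch class 8. On the letter A that is Ab.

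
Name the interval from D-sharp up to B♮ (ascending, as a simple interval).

minor sixth

Counting letters D–E–F–G–A–B gives a sixth.
D#→B = 8 semitones, 1 narrower than the major sixth (9), so minor.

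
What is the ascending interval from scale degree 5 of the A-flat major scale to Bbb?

diminished fifth

Scale degree 5 of Ab major is Eb.
Eb up to Bbb: letters E→B make it a fifth; 6 semitones makes it diminished.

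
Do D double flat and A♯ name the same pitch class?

No

Dbb is pitch class 0; A# is pitch class 10.
The pitch classes differ (0 vs. 10), so they are not enharmonic equivalents.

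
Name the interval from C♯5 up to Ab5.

The letter names run C→A, a span of 5 letter steps, so the interval is some kind of sixth.
C# to Ab is 7 semitones. A major sixth is 9, so 7 makes it diminished.

diminished sixth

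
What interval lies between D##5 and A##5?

Counting letters D–E–F–G–A gives a fifth.
D##→A## = 7 semitones, exactly the perfect fifth.

perfect fifth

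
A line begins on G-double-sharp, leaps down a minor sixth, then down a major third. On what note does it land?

A minor sixth down from G## is B## (letter B, 8 semitones down).
A major third down from B## is G## (letter G, 4 semitones down).

G##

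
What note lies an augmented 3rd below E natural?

Cb

E down a major third is C, so the target letter is C.
From E, an augmented third is 5 semitones down: Cb.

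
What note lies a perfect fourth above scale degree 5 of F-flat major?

Fb

Scale degree 5 of Fb major is Cb.
A perfect fourth (5 semitones) above Cb lands on the letter F, giving Fb.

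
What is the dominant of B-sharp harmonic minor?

F##

Degree 5 takes the letter 4 steps above B, which is F.
In harmonic minor, degree 5 sits 7 semitones above the tonic. B# + 7 semitones is pitch class 7, spelled on F as F##.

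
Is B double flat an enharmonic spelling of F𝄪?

Two spellings are enharmonically equivalent only if they share a pitch class.
Here Bbb → 9, F## → 7; 7 ≠ 9, so they are not.

No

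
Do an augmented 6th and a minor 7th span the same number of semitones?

Yes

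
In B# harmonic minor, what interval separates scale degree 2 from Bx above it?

Scale degree 2 of B# harmonic minor is C##.
C## up to B##: letters C→B make it a seventh; 11 semitones makes it major.

major seventh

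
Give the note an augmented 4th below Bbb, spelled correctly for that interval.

B down a perfect fourth is F#, so the target letter is F.
From Bbb, an augmented fourth is 6 semitones down: Fbb.

Fbb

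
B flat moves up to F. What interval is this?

perfect fifth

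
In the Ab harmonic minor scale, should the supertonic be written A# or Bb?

Bb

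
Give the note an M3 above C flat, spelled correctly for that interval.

Eb

A third above C lands on the letter E.
A major third spans 4 semitones, so Cb moves to pitch class 3. On the letter E that is Eb.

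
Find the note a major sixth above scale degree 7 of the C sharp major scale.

G##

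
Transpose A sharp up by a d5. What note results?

E

A fifth above A lands on the letter E.
A diminished fifth spans 6 semitones, so A# moves to pitch class 4. On the letter E that is E.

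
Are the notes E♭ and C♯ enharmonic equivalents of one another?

No

Eb is pitch class 3; C# is pitch class 1.
The pitch classes differ (3 vs. 1), so they are not enharmonic equivalents.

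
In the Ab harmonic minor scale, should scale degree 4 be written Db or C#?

Each scale degree takes a distinct letter name. Degree 4 of a scale on A must use the letter D.
Db and C# are enharmonically the same pitch, but only Db uses the letter D, so it is the correct spelling here.

Db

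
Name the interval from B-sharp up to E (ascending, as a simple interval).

diminished fourth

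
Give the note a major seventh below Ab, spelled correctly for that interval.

A down a major seventh is Bb, so the target letter is B.
From Ab, a major seventh is 11 semitones down: Bbb.

Bbb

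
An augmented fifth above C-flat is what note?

C up a perfect fifth is G, so the target letter is G.
From Cb, an augmented fifth is 8 semitones up: G.

G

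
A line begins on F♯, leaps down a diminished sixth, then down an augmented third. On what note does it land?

A diminished sixth down from F# is A## (letter A, 7 semitones down).
An augmented third down from A## is F# (letter F, 5 semitones down).

F#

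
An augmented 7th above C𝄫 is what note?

C up a major seventh is B, so the target letter is B.
From Cbb, an augmented seventh is 12 semitones up: Bb.

Bb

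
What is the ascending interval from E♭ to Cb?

The letter names run E→C, a span of 5 letter steps, so the interval is some kind of sixth.
Eb to Cb is 8 semitones. A major sixth is 9, so 8 makes it minor.

minor sixth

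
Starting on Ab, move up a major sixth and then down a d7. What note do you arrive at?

A major sixth up from Ab is F (letter F, 9 semitones up).
A diminished seventh down from F is G# (letter G, 9 semitones down).

G#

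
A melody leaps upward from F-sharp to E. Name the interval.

minor seventh

The letter names run F→E, a span of 6 letter steps, so the interval is some kind of seventh.
F# to E is 10 semitones. A major seventh is 11, so 10 makes it minor.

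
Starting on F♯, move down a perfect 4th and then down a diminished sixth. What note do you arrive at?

A perfect fourth down from F# is C# (letter C, 5 semitones down).
A diminished sixth down from C# is E## (letter E, 7 semitones down).

E##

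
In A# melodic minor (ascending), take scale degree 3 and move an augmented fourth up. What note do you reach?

Scale degree 3 of A# melodic minor (ascending) is C#.
An augmented fourth (6 semitones) above C# lands on the letter F, giving F##.

F##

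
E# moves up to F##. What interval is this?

The letter names run E→F, a span of 1 letter step, so the interval is some kind of second.
E# to F## is 2 semitones. A major second is 2, so 2 makes it major.

major second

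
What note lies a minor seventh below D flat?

A seventh below D lands on the letter E.
A minor seventh spans 10 semitones, so Db moves to pitch class 3. On the letter E that is Eb.

Eb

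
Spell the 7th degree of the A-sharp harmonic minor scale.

G##

Degree 7 takes the letter 6 steps above A, which is G.
In harmonic minor, degree 7 sits 11 semitones above the tonic. A# + 11 semitones is pitch class 9, spelled on G as G##.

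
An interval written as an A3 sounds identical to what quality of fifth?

doubly diminished

An augmented third spans 5 semitones.
A fifth spanning 5 semitones is doubly diminished (the perfect fifth is 7).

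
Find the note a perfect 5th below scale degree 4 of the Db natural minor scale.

Cb

Scale degree 4 of Db natural minor is Gb.
A perfect fifth (7 semitones) below Gb lands on the letter C, giving Cb.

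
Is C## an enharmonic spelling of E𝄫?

Yes

C## = pitch class 2 and Ebb = pitch class 2 — the same pitch class, so they are enharmonic equivalents.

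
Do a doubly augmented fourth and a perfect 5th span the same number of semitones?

Yes

A doubly augmented fourth spans 7 semitones; a perfect fifth spans 7.
They are enharmonically equivalent.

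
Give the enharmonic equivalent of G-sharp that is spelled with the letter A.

Plain A sits 1 semitone above G#, so on the letter A the same pitch needs a flat: Ab.

Ab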